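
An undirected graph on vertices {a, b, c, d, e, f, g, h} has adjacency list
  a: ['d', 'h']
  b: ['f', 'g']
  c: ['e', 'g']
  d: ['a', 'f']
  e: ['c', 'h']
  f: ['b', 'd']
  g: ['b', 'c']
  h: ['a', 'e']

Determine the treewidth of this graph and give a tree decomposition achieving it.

Treewidth 2.
Bags: B1 = {b, d, f}  B2 = {b, d, g}  B3 = {c, d, g}  B4 = {c, d, e}  B5 = {d, e, h}  B6 = {a, d, h}
Tree: B1–B2, B2–B3, B3–B4, B4–B5, B5–B6

Each bag holds 3 vertices, so the decomposition has width 2, which upper-bounds the treewidth. For the lower bound, G contains the cycle d–f–b–g–c–e–h–a–d, so G is not a forest; only forests have treewidth ≤ 1, hence tw(G) ≥ 2. Hence tw(G) = 2 exactly.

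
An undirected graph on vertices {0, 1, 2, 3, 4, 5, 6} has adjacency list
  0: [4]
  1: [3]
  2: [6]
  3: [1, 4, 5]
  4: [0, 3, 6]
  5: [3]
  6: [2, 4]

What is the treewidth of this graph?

A width-1 tree decomposition is:
Bags: B1 = {1, 3}  B2 = {3, 4}  B3 = {4, 6}  B4 = {3, 5}  B5 = {2, 6}  B6 = {0, 4}
Tree: B1–B2, B2–B3, B2–B4, B3–B5, B3–B6
The largest bag has 2 vertices, giving width 1; this decomposition certifies tw(G) ≤ 1. Since G has at least one edge (e.g. 1–3), it is not an edgeless graph, so tw(G) ≥ 1. Hence tw(G) = 1 exactly.

1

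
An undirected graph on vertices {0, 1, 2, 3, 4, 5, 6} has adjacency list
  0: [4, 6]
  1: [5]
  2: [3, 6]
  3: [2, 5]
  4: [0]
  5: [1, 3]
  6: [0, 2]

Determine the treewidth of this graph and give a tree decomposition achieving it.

Each bag holds 2 vertices, so the decomposition has width 1, which upper-bounds the treewidth. Any graph with an edge has treewidth ≥ 1, and G has the edge 1–5. The upper and lower bounds meet at 1, so that is the treewidth.

Treewidth 1.
One optimal decomposition is:
Bags: B1 = {1, 5}  B2 = {3, 5}  B3 = {2, 3}  B4 = {2, 6}  B5 = {0, 6}  B6 = {0, 4}
Tree: B1–B2, B2–B3, B3–B4, B4–B5, B5–B6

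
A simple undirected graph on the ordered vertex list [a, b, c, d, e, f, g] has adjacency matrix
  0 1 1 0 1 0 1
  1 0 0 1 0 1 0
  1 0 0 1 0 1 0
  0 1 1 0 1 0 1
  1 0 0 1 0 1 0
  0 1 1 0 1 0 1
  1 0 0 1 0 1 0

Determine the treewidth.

3

A width-3 tree decomposition is:
Bags: B1 = {a, d, e, f}  B2 = {a, d, f, g}  B3 = {a, b, d, f}  B4 = {a, c, d, f}
Tree: B1–B2, B2–B3, B3–B4
Each bag holds 4 vertices, so the decomposition has width 3, which upper-bounds the treewidth. For the lower bound: the 4 vertex sets {e,f}, {a,g}, {d}, {b} are disjoint, each induces a connected subgraph, and every pair is joined by at least one edge of G. Contracting each set to a single vertex therefore yields K_{4} as a minor, and since treewidth is minor-monotone, tw(G) ≥ tw(K_{4}) = 3. Combining the bounds, tw(G) = 3.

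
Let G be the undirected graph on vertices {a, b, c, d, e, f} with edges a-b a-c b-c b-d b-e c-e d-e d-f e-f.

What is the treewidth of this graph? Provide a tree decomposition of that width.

Every bag has size at most 3, so the width is 3 − 1 = 2 and tw(G) ≤ 2. On the other hand G contains the 3-clique {d, e, f}. A clique must lie in a single bag of any decomposition, so no decomposition can have width below 2. Hence tw(G) = 2 exactly.

Treewidth 2.
One such decomposition:
Bags: B1 = {b, c, e}  B2 = {b, d, e}  B3 = {a, b, c}  B4 = {d, e, f}
Tree: B1–B2, B1–B3, B2–B4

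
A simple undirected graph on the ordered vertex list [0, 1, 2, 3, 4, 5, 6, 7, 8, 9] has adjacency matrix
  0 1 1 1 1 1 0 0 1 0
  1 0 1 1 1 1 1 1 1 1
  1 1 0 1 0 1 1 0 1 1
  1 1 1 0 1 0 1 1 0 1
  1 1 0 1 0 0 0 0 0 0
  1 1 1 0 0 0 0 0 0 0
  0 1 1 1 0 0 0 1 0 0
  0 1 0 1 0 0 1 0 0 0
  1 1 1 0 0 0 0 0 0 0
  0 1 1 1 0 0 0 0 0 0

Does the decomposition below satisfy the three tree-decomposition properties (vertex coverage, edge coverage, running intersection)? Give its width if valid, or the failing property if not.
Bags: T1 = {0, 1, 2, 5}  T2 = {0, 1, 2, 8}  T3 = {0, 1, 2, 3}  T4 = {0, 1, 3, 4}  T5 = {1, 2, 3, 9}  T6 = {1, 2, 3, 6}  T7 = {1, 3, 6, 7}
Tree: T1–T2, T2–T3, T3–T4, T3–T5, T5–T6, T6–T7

Yes; width 3.

Vertex coverage: the bags together contain {0, 1, 2, 3, 4, 5, 6, 7, 8, 9}, the full vertex set. Edge coverage: each edge of G has both endpoints in at least one bag. Running intersection: for every vertex, the bags containing it form a connected subtree. All three properties hold, so this is a valid tree decomposition of width max|bag| − 1 = 3, and hence tw(G) ≤ 3.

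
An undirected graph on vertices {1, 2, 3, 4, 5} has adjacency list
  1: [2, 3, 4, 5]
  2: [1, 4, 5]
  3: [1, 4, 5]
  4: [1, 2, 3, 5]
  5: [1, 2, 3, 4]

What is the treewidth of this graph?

A width-3 tree decomposition is:
Bags: B1 = {1, 2, 4, 5}  B2 = {1, 3, 4, 5}
Tree: B1–B2
Every bag has size at most 4, so the width is 4 − 1 = 3 and tw(G) ≤ 3. Conversely, {1, 2, 4, 5} is a clique of size 4, and the vertices of any clique must share a bag in every tree decomposition; so some bag has ≥ 4 vertices and tw(G) ≥ 3. The upper and lower bounds meet at 3, so that is the treewidth.

3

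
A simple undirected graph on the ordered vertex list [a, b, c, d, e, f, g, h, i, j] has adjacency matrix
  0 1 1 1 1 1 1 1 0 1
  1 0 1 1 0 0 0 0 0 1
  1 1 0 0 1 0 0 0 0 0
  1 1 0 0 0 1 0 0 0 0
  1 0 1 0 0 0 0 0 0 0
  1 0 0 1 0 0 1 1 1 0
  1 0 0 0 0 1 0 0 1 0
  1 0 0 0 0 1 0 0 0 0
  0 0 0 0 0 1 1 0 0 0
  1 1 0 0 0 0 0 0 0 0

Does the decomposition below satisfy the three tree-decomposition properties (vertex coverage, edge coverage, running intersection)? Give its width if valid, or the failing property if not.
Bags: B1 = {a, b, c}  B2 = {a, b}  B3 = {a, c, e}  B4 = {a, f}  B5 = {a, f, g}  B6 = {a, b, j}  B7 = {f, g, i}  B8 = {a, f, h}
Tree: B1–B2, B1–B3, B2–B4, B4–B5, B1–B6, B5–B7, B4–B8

A tree decomposition must satisfy three properties: every vertex lies in some bag; for every edge, both endpoints lie together in some bag; and for every vertex, the bags containing it form a connected subtree. Here vertex d appears in no bag, so the decomposition is invalid.

No — vertex d appears in no bag.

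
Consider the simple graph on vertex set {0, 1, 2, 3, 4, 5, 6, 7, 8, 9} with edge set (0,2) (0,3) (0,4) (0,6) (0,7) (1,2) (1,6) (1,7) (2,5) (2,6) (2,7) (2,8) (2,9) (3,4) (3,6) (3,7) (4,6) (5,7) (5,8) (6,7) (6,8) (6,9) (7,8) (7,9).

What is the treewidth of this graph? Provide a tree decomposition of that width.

Every bag has size at most 4, so the width is 4 − 1 = 3 and tw(G) ≤ 3. On the other hand G contains the 4-clique {2, 5, 7, 8}. A clique must lie in a single bag of any decomposition, so no decomposition can have width below 3. Combining the bounds, tw(G) = 3.

Treewidth 3.
One such decomposition:
Bags: B1 = {0, 3, 6, 7}  B2 = {0, 2, 6, 7}  B3 = {2, 6, 7, 8}  B4 = {1, 2, 6, 7}  B5 = {0, 3, 4, 6}  B6 = {2, 5, 7, 8}  B7 = {2, 6, 7, 9}
Tree: B1–B2, B2–B3, B2–B4, B1–B5, B3–B6, B3–B7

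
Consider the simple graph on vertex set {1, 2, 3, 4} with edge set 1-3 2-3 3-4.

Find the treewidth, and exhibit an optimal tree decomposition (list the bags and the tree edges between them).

Each bag holds 2 vertices, so the decomposition has width 1, which upper-bounds the treewidth. Since G has at least one edge (e.g. 4–3), it is not an edgeless graph, so tw(G) ≥ 1. The upper and lower bounds meet at 1, so that is the treewidth.

Treewidth 1.
One optimal decomposition is:
Bags: B1 = {3, 4}  B2 = {2, 3}  B3 = {1, 3}
Tree: B1–B2, B1–B3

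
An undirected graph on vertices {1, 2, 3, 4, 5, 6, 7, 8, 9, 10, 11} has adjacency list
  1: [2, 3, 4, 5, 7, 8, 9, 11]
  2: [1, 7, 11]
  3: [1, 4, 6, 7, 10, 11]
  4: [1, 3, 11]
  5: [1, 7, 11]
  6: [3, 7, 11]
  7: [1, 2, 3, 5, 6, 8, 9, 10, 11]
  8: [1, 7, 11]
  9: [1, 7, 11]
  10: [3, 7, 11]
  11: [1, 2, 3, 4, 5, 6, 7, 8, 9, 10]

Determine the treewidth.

A width-3 tree decomposition is:
Bags: B1 = {1, 7, 8, 11}  B2 = {1, 3, 7, 11}  B3 = {1, 7, 9, 11}  B4 = {3, 6, 7, 11}  B5 = {1, 2, 7, 11}  B6 = {1, 5, 7, 11}  B7 = {3, 7, 10, 11}  B8 = {1, 3, 4, 11}
Tree: B1–B2, B2–B3, B2–B4, B2–B5, B3–B6, B4–B7, B2–B8
The largest bag has 4 vertices, giving width 3; this decomposition certifies tw(G) ≤ 3. On the other hand G contains the 4-clique {1, 3, 4, 11}. A clique must lie in a single bag of any decomposition, so no decomposition can have width below 3. Therefore the treewidth is 3.

3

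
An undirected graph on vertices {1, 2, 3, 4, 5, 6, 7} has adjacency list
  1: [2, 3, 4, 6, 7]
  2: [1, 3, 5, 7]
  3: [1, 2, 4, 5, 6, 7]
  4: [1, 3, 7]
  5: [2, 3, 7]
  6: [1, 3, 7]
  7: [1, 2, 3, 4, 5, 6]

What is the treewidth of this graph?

3

A width-3 tree decomposition is:
Bags: B1 = {1, 3, 6, 7}  B2 = {1, 2, 3, 7}  B3 = {2, 3, 5, 7}  B4 = {1, 3, 4, 7}
Tree: B1–B2, B2–B3, B1–B4
Every bag has size at most 4, so the width is 4 − 1 = 3 and tw(G) ≤ 3. Conversely, {1, 2, 3, 7} is a clique of size 4, and the vertices of any clique must share a bag in every tree decomposition; so some bag has ≥ 4 vertices and tw(G) ≥ 3. Combining the bounds, tw(G) = 3.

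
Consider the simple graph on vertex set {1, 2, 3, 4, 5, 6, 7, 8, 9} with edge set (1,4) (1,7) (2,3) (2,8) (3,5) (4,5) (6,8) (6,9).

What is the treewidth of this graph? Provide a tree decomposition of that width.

Every bag has size at most 2, so the width is 2 − 1 = 1 and tw(G) ≤ 1. Since G has at least one edge (e.g. 9–6), it is not an edgeless graph, so tw(G) ≥ 1. Combining the bounds, tw(G) = 1.

Treewidth 1.
One such decomposition:
Bags: B1 = {6, 9}  B2 = {6, 8}  B3 = {2, 8}  B4 = {2, 3}  B5 = {3, 5}  B6 = {4, 5}  B7 = {1, 4}  B8 = {1, 7}
Tree: B1–B2, B2–B3, B3–B4, B4–B5, B5–B6, B6–B7, B7–B8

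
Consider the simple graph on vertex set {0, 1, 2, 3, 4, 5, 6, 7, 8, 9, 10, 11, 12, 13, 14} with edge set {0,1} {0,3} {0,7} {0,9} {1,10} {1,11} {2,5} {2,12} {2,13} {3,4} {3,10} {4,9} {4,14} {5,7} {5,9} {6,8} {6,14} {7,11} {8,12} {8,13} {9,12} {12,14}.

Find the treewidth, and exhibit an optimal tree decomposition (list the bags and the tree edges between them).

Each bag holds 4 vertices, so the decomposition has width 3, which upper-bounds the treewidth. For the lower bound: the 4 vertex sets {6,8,13}, {14}, {12}, {2,4,5,9} are disjoint, each induces a connected subgraph, and every pair is joined by at least one edge of G. Contracting each set to a single vertex therefore yields K_{4} as a minor, and since treewidth is minor-monotone, tw(G) ≥ tw(K_{4}) = 3. Therefore the treewidth is 3.

Treewidth 3.
Bags: B1 = {6, 8, 13, 14}  B2 = {8, 12, 13, 14}  B3 = {2, 12, 13, 14}  B4 = {2, 4, 12, 14}  B5 = {2, 4, 9, 12}  B6 = {2, 4, 5, 9}  B7 = {3, 4, 5, 9}  B8 = {0, 3, 5, 9}  B9 = {0, 3, 5, 7}  B10 = {0, 3, 7, 10}  B11 = {0, 1, 7, 10}  B12 = {1, 7, 10, 11}
Tree: B1–B2, B2–B3, B3–B4, B4–B5, B5–B6, B6–B7, B7–B8, B8–B9, B9–B10, B10–B11, B11–B12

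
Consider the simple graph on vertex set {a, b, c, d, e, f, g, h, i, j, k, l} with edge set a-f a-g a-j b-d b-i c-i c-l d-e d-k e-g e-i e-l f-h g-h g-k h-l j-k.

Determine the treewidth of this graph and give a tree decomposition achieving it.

Treewidth 3.
One such decomposition:
Bags: B1 = {b, c, d, i}  B2 = {c, d, e, i}  B3 = {c, d, e, l}  B4 = {d, e, k, l}  B5 = {e, g, k, l}  B6 = {g, h, k, l}  B7 = {g, h, j, k}  B8 = {a, g, h, j}  B9 = {a, f, h, j}
Tree: B1–B2, B2–B3, B3–B4, B4–B5, B5–B6, B6–B7, B7–B8, B8–B9

Each bag holds 4 vertices, so the decomposition has width 3, which upper-bounds the treewidth. For the lower bound: the 4 vertex sets {b,c,i}, {d}, {e}, {g,h,k,l} are disjoint, each induces a connected subgraph, and every pair is joined by at least one edge of G. Contracting each set to a single vertex therefore yields K_{4} as a minor, and since treewidth is minor-monotone, tw(G) ≥ tw(K_{4}) = 3. Therefore the treewidth is 3.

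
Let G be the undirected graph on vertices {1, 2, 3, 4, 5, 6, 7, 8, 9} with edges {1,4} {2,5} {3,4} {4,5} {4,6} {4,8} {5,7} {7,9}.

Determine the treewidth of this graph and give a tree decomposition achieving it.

Treewidth 1.
Bags: B1 = {4, 5}  B2 = {2, 5}  B3 = {5, 7}  B4 = {4, 6}  B5 = {7, 9}  B6 = {4, 8}  B7 = {3, 4}  B8 = {1, 4}
Tree: B1–B2, B2–B3, B1–B4, B3–B5, B1–B6, B6–B7, B6–B8

Every bag has size at most 2, so the width is 2 − 1 = 1 and tw(G) ≤ 1. Since G has at least one edge (e.g. 5–4), it is not an edgeless graph, so tw(G) ≥ 1. The upper and lower bounds meet at 1, so that is the treewidth.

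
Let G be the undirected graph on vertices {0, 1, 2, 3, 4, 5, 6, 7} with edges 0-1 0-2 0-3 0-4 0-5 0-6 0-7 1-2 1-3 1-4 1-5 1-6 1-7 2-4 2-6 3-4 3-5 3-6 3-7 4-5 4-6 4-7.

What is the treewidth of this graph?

4

A width-4 tree decomposition is:
Bags: B1 = {0, 1, 3, 4, 6}  B2 = {0, 1, 3, 4, 5}  B3 = {0, 1, 2, 4, 6}  B4 = {0, 1, 3, 4, 7}
Tree: B1–B2, B1–B3, B1–B4
The largest bag has 5 vertices, giving width 4; this decomposition certifies tw(G) ≤ 4. Conversely, {0, 1, 2, 4, 6} is a clique of size 5, and the vertices of any clique must share a bag in every tree decomposition; so some bag has ≥ 5 vertices and tw(G) ≥ 4. The upper and lower bounds meet at 4, so that is the treewidth.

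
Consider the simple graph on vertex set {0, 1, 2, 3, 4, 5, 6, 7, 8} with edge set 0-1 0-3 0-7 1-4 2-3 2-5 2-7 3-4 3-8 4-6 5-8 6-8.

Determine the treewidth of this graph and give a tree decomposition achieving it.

Treewidth 3.
Bags: B1 = {0, 1, 2, 7}  B2 = {0, 1, 2, 3}  B3 = {1, 2, 3, 4}  B4 = {2, 3, 4, 5}  B5 = {3, 4, 5, 8}  B6 = {4, 5, 6, 8}
Tree: B1–B2, B2–B3, B3–B4, B4–B5, B5–B6

Each bag holds 4 vertices, so the decomposition has width 3, which upper-bounds the treewidth. For the lower bound: the 4 vertex sets {0,1,7}, {2}, {3}, {4,5,6,8} are disjoint, each induces a connected subgraph, and every pair is joined by at least one edge of G. Contracting each set to a single vertex therefore yields K_{4} as a minor, and since treewidth is minor-monotone, tw(G) ≥ tw(K_{4}) = 3. Combining the bounds, tw(G) = 3.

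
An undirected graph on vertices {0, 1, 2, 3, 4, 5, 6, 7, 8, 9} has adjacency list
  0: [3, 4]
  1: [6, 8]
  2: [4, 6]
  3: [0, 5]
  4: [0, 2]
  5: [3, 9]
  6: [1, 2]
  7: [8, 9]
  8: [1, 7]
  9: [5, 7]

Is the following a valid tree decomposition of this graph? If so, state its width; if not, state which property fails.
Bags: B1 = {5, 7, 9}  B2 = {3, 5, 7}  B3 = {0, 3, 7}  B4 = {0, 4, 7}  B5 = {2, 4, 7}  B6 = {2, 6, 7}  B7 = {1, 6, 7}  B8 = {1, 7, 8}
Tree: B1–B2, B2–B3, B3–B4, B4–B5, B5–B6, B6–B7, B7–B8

Vertex coverage: the bags together contain {0, 1, 2, 3, 4, 5, 6, 7, 8, 9}, the full vertex set. Edge coverage: each edge of G has both endpoints in at least one bag. Running intersection: for every vertex, the bags containing it form a connected subtree. All three properties hold, so this is a valid tree decomposition of width max|bag| − 1 = 2, and hence tw(G) ≤ 2.

Yes; width 2.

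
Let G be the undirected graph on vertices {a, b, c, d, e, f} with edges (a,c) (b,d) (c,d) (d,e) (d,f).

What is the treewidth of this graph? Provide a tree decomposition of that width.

Treewidth 1.
One such decomposition:
Bags: B1 = {b, d}  B2 = {d, f}  B3 = {c, d}  B4 = {a, c}  B5 = {d, e}
Tree: B1–B2, B2–B3, B3–B4, B2–B5

Each bag holds 2 vertices, so the decomposition has width 1, which upper-bounds the treewidth. Since G has at least one edge (e.g. b–d), it is not an edgeless graph, so tw(G) ≥ 1. Combining the bounds, tw(G) = 1.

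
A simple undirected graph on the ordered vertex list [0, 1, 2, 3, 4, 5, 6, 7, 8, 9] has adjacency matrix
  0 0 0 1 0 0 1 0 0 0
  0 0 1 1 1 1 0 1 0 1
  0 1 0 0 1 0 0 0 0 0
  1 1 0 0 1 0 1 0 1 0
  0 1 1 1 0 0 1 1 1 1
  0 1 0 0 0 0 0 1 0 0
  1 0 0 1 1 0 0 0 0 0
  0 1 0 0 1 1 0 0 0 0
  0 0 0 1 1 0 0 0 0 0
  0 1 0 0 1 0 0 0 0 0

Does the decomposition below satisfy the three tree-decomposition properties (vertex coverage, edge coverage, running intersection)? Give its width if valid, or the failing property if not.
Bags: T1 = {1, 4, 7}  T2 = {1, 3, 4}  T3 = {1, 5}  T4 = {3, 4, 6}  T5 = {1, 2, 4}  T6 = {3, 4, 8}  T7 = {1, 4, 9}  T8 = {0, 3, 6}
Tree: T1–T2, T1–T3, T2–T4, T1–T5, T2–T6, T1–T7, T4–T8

No — edge (7,5) lies in no bag.

A tree decomposition must satisfy three properties: every vertex lies in some bag; for every edge, both endpoints lie together in some bag; and for every vertex, the bags containing it form a connected subtree. Here edge (7,5) lies in no bag, so the decomposition is invalid.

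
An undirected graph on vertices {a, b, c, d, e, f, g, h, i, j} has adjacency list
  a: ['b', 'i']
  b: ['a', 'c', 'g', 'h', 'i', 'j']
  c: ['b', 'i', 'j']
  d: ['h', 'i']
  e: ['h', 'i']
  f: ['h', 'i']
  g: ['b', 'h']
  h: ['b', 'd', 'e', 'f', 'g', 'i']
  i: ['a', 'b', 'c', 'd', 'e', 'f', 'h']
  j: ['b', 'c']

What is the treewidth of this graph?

A width-2 tree decomposition is:
Bags: B1 = {f, h, i}  B2 = {d, h, i}  B3 = {b, h, i}  B4 = {b, c, i}  B5 = {b, g, h}  B6 = {b, c, j}  B7 = {a, b, i}  B8 = {e, h, i}
Tree: B1–B2, B1–B3, B3–B4, B3–B5, B4–B6, B3–B7, B2–B8
Every bag has size at most 3, so the width is 3 − 1 = 2 and tw(G) ≤ 2. On the other hand G contains the 3-clique {b, g, h}. A clique must lie in a single bag of any decomposition, so no decomposition can have width below 2. The upper and lower bounds meet at 2, so that is the treewidth.

2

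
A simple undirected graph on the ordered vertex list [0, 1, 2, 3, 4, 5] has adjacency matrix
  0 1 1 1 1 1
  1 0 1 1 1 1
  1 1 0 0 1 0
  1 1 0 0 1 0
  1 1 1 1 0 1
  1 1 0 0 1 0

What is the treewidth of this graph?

3

A width-3 tree decomposition is:
Bags: B1 = {0, 1, 4, 5}  B2 = {0, 1, 2, 4}  B3 = {0, 1, 3, 4}
Tree: B1–B2, B1–B3
Each bag holds 4 vertices, so the decomposition has width 3, which upper-bounds the treewidth. On the other hand G contains the 4-clique {0, 1, 2, 4}. A clique must lie in a single bag of any decomposition, so no decomposition can have width below 3. Combining the bounds, tw(G) = 3.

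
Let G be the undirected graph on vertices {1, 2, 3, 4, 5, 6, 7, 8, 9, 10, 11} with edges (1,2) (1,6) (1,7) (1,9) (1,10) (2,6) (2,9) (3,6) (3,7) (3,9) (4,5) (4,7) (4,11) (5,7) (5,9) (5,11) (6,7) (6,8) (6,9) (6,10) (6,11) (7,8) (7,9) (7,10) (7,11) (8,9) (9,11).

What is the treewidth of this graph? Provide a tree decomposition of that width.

Treewidth 3.
One such decomposition:
Bags: B1 = {6, 7, 9, 11}  B2 = {3, 6, 7, 9}  B3 = {6, 7, 8, 9}  B4 = {1, 6, 7, 9}  B5 = {1, 2, 6, 9}  B6 = {5, 7, 9, 11}  B7 = {1, 6, 7, 10}  B8 = {4, 5, 7, 11}
Tree: B1–B2, B2–B3, B3–B4, B4–B5, B1–B6, B4–B7, B6–B8

Every bag has size at most 4, so the width is 4 − 1 = 3 and tw(G) ≤ 3. Conversely, {1, 2, 6, 9} is a clique of size 4, and the vertices of any clique must share a bag in every tree decomposition; so some bag has ≥ 4 vertices and tw(G) ≥ 3. Hence tw(G) = 3 exactly.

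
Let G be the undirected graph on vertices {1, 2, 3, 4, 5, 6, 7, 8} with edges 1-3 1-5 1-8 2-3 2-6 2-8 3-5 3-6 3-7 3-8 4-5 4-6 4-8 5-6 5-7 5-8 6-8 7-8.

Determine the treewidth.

A width-3 tree decomposition is:
Bags: B1 = {1, 3, 5, 8}  B2 = {3, 5, 6, 8}  B3 = {4, 5, 6, 8}  B4 = {2, 3, 6, 8}  B5 = {3, 5, 7, 8}
Tree: B1–B2, B2–B3, B2–B4, B2–B5
The largest bag has 4 vertices, giving width 3; this decomposition certifies tw(G) ≤ 3. On the other hand G contains the 4-clique {2, 3, 6, 8}. A clique must lie in a single bag of any decomposition, so no decomposition can have width below 3. Combining the bounds, tw(G) = 3.

3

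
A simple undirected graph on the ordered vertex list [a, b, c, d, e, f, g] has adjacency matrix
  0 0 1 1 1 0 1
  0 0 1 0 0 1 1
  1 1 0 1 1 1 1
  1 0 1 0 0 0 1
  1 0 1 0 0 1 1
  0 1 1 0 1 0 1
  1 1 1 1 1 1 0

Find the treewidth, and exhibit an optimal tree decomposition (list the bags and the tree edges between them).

Treewidth 3.
One such decomposition:
Bags: B1 = {a, c, e, g}  B2 = {c, e, f, g}  B3 = {a, c, d, g}  B4 = {b, c, f, g}
Tree: B1–B2, B1–B3, B2–B4

Every bag has size at most 4, so the width is 4 − 1 = 3 and tw(G) ≤ 3. On the other hand G contains the 4-clique {a, c, d, g}. A clique must lie in a single bag of any decomposition, so no decomposition can have width below 3. Therefore the treewidth is 3.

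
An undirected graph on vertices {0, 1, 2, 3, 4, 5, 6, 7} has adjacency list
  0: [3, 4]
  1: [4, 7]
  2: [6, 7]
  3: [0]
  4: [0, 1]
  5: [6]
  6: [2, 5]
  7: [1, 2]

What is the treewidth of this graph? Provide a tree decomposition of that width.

Treewidth 1.
One optimal decomposition is:
Bags: B1 = {0, 3}  B2 = {0, 4}  B3 = {1, 4}  B4 = {1, 7}  B5 = {2, 7}  B6 = {2, 6}  B7 = {5, 6}
Tree: B1–B2, B2–B3, B3–B4, B4–B5, B5–B6, B6–B7

Every bag has size at most 2, so the width is 2 − 1 = 1 and tw(G) ≤ 1. G has an edge, so its treewidth is at least 1. Hence tw(G) = 1 exactly.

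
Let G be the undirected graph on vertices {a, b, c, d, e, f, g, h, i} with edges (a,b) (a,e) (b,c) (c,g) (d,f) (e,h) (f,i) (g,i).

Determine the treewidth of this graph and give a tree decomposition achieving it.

Each bag holds 2 vertices, so the decomposition has width 1, which upper-bounds the treewidth. G has an edge, so its treewidth is at least 1. The upper and lower bounds meet at 1, so that is the treewidth.

Treewidth 1.
One such decomposition:
Bags: B1 = {e, h}  B2 = {a, e}  B3 = {a, b}  B4 = {b, c}  B5 = {c, g}  B6 = {g, i}  B7 = {f, i}  B8 = {d, f}
Tree: B1–B2, B2–B3, B3–B4, B4–B5, B5–B6, B6–B7, B7–B8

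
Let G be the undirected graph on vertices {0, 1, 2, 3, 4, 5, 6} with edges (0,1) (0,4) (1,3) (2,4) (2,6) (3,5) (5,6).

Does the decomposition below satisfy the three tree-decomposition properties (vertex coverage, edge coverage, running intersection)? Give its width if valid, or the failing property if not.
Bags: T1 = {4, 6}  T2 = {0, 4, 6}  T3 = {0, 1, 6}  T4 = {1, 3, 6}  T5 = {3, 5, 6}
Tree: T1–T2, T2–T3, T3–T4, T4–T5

No — vertex 2 appears in no bag.

A tree decomposition must satisfy three properties: every vertex lies in some bag; for every edge, both endpoints lie together in some bag; and for every vertex, the bags containing it form a connected subtree. Here vertex 2 appears in no bag, so the decomposition is invalid.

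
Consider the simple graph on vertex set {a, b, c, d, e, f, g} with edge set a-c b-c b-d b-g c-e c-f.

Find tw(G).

1

A width-1 tree decomposition is:
Bags: B1 = {b, g}  B2 = {b, c}  B3 = {b, d}  B4 = {c, e}  B5 = {c, f}  B6 = {a, c}
Tree: B1–B2, B1–B3, B2–B4, B2–B5, B4–B6
Each bag holds 2 vertices, so the decomposition has width 1, which upper-bounds the treewidth. Any graph with an edge has treewidth ≥ 1, and G has the edge g–b. Combining the bounds, tw(G) = 1.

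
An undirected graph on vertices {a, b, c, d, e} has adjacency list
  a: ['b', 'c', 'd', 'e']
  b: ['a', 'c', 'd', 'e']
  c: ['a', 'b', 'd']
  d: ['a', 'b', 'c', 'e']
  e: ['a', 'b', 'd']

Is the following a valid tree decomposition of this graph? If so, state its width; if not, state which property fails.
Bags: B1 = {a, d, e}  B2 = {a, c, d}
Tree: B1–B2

No — vertex b appears in no bag.

A tree decomposition must satisfy three properties: every vertex lies in some bag; for every edge, both endpoints lie together in some bag; and for every vertex, the bags containing it form a connected subtree. Here vertex b appears in no bag, so the decomposition is invalid.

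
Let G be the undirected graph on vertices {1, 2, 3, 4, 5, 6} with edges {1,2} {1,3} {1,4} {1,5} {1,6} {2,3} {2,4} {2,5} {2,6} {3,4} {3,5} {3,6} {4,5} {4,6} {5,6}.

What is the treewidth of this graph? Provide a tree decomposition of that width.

With just one bag of size 6, the width is 6 − 1 = 5, so tw(G) ≤ 5. For the lower bound, the 6 vertices {1, 2, 3, 4, 5, 6} are pairwise adjacent, and any tree decomposition puts a clique entirely inside one bag — forcing width ≥ 5. The upper and lower bounds meet at 5, so that is the treewidth.

Treewidth 5.
One such decomposition:
Bags: B1 = {1, 2, 3, 4, 5, 6}
Tree: (single bag)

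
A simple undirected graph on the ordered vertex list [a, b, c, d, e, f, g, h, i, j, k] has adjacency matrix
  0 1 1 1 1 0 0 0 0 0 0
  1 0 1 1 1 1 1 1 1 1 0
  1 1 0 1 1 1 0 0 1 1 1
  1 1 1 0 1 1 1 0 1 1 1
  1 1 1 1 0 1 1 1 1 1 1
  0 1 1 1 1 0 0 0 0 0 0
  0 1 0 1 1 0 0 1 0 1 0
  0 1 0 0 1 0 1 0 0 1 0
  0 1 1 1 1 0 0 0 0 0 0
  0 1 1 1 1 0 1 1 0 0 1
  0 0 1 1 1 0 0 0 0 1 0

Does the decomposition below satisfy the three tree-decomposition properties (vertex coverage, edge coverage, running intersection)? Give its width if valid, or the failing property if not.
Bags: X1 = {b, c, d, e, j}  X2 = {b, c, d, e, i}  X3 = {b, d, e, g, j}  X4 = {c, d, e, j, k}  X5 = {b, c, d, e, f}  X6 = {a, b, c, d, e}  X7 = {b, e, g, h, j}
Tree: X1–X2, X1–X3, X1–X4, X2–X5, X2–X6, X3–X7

Every vertex of G appears in some bag (union = {a, b, c, d, e, f, g, h, i, j, k}); every edge is covered by a bag; and for each vertex v the set of bags containing v is connected in the bag tree. The decomposition is therefore valid. The largest bag has 5 vertices, so the width is 4.

Yes; width 4.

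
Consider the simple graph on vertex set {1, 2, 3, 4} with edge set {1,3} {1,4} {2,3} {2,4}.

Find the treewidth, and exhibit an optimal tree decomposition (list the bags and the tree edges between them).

Treewidth 2.
One optimal decomposition is:
Bags: B1 = {1, 2, 3}  B2 = {1, 2, 4}
Tree: B1–B2

The largest bag has 3 vertices, giving width 2; this decomposition certifies tw(G) ≤ 2. Since 1–3–2–4–1 is a cycle in G, G is not acyclic. Forests are exactly the graphs of treewidth ≤ 1, so tw(G) ≥ 2. The upper and lower bounds meet at 2, so that is the treewidth.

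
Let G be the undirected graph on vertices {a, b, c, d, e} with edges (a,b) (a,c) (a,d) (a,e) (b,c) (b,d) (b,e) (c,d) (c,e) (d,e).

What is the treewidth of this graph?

4

A width-4 tree decomposition is:
Bags: B1 = {a, b, c, d, e}
Tree: (single bag)
With just one bag of size 5, the width is 5 − 1 = 4, so tw(G) ≤ 4. On the other hand G contains the 5-clique {a, b, c, d, e}. A clique must lie in a single bag of any decomposition, so no decomposition can have width below 4. The upper and lower bounds meet at 4, so that is the treewidth.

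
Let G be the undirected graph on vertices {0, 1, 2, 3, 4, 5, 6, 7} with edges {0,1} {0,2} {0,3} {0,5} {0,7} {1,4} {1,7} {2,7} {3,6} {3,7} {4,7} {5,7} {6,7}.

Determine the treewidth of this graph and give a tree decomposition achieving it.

Treewidth 2.
One optimal decomposition is:
Bags: B1 = {0, 3, 7}  B2 = {3, 6, 7}  B3 = {0, 1, 7}  B4 = {0, 5, 7}  B5 = {0, 2, 7}  B6 = {1, 4, 7}
Tree: B1–B2, B1–B3, B3–B4, B1–B5, B3–B6

Every bag has size at most 3, so the width is 3 − 1 = 2 and tw(G) ≤ 2. Conversely, {0, 1, 7} is a clique of size 3, and the vertices of any clique must share a bag in every tree decomposition; so some bag has ≥ 3 vertices and tw(G) ≥ 2. The upper and lower bounds meet at 2, so that is the treewidth.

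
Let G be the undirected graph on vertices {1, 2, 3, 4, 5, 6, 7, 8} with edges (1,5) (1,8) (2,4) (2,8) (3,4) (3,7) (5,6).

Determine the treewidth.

1

A width-1 tree decomposition is:
Bags: B1 = {3, 7}  B2 = {3, 4}  B3 = {2, 4}  B4 = {2, 8}  B5 = {1, 8}  B6 = {1, 5}  B7 = {5, 6}
Tree: B1–B2, B2–B3, B3–B4, B4–B5, B5–B6, B6–B7
Each bag holds 2 vertices, so the decomposition has width 1, which upper-bounds the treewidth. Since G has at least one edge (e.g. 7–3), it is not an edgeless graph, so tw(G) ≥ 1. Combining the bounds, tw(G) = 1.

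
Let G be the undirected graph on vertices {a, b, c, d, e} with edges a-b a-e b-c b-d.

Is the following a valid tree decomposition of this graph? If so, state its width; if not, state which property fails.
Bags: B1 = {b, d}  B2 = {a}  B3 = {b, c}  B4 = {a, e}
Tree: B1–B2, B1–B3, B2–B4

A tree decomposition must satisfy three properties: every vertex lies in some bag; for every edge, both endpoints lie together in some bag; and for every vertex, the bags containing it form a connected subtree. Here edge (b,a) lies in no bag, so the decomposition is invalid.

No — edge (b,a) lies in no bag.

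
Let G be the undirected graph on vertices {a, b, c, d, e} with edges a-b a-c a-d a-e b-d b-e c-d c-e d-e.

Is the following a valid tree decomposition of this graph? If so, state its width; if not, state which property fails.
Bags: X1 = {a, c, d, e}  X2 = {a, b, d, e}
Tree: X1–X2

Yes; width 3.

Checking the three conditions: (i) the bags cover all of {a, b, c, d, e}; (ii) for each edge, some bag contains both endpoints; (iii) the bags containing any fixed vertex form a subtree. All hold, so the decomposition is valid with width 4 − 1 = 3.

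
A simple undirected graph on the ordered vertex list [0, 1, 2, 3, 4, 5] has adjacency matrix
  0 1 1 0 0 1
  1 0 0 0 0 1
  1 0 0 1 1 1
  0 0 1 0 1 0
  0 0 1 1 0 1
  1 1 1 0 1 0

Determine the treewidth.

2

A width-2 tree decomposition is:
Bags: B1 = {0, 2, 5}  B2 = {2, 4, 5}  B3 = {0, 1, 5}  B4 = {2, 3, 4}
Tree: B1–B2, B1–B3, B2–B4
Every bag has size at most 3, so the width is 3 − 1 = 2 and tw(G) ≤ 2. For the lower bound, the 3 vertices {0, 1, 5} are pairwise adjacent, and any tree decomposition puts a clique entirely inside one bag — forcing width ≥ 2. The upper and lower bounds meet at 2, so that is the treewidth.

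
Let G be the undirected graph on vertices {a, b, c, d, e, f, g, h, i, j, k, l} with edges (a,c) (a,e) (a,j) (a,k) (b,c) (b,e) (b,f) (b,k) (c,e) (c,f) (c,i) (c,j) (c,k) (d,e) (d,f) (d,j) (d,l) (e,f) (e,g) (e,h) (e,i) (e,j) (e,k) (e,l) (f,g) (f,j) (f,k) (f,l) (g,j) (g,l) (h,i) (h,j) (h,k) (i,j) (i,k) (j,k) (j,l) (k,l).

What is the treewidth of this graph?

4

A width-4 tree decomposition is:
Bags: B1 = {c, e, f, j, k}  B2 = {b, c, e, f, k}  B3 = {c, e, i, j, k}  B4 = {e, f, j, k, l}  B5 = {e, f, g, j, l}  B6 = {a, c, e, j, k}  B7 = {e, h, i, j, k}  B8 = {d, e, f, j, l}
Tree: B1–B2, B1–B3, B1–B4, B4–B5, B1–B6, B3–B7, B5–B8
Each bag holds 5 vertices, so the decomposition has width 4, which upper-bounds the treewidth. On the other hand G contains the 5-clique {d, e, f, j, l}. A clique must lie in a single bag of any decomposition, so no decomposition can have width below 4. The upper and lower bounds meet at 4, so that is the treewidth.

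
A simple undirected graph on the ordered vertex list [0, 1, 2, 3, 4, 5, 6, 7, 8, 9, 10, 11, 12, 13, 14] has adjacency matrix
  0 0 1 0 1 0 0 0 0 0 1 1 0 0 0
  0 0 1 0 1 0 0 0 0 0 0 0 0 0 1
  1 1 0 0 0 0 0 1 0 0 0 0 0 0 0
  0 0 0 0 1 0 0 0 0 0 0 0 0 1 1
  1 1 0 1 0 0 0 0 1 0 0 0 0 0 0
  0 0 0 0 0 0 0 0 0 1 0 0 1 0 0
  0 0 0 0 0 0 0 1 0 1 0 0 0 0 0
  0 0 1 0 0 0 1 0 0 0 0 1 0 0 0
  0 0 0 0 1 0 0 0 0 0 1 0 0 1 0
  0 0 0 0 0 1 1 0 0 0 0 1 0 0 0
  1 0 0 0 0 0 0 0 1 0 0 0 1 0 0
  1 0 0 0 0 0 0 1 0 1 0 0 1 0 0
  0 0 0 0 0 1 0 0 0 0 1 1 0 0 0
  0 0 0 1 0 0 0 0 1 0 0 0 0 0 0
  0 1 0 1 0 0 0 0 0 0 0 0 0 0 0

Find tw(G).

3

A width-3 tree decomposition is:
Bags: B1 = {3, 8, 13, 14}  B2 = {3, 4, 8, 14}  B3 = {1, 4, 8, 14}  B4 = {1, 4, 8, 10}  B5 = {0, 1, 4, 10}  B6 = {0, 1, 2, 10}  B7 = {0, 2, 10, 12}  B8 = {0, 2, 11, 12}  B9 = {2, 7, 11, 12}  B10 = {5, 7, 11, 12}  B11 = {5, 7, 9, 11}  B12 = {5, 6, 7, 9}
Tree: B1–B2, B2–B3, B3–B4, B4–B5, B5–B6, B6–B7, B7–B8, B8–B9, B9–B10, B10–B11, B11–B12
The largest bag has 4 vertices, giving width 3; this decomposition certifies tw(G) ≤ 3. For the lower bound: the 4 vertex sets {3,13,14}, {8}, {4}, {0,1,2,10} are disjoint, each induces a connected subgraph, and every pair is joined by at least one edge of G. Contracting each set to a single vertex therefore yields K_{4} as a minor, and since treewidth is minor-monotone, tw(G) ≥ tw(K_{4}) = 3. The upper and lower bounds meet at 3, so that is the treewidth.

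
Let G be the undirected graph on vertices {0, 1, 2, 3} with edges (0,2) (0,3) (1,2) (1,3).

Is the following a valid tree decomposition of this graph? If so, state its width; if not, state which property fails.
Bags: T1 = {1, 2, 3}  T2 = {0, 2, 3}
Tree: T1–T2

Vertex coverage: the bags together contain {0, 1, 2, 3}, the full vertex set. Edge coverage: each edge of G has both endpoints in at least one bag. Running intersection: for every vertex, the bags containing it form a connected subtree. All three properties hold, so this is a valid tree decomposition of width max|bag| − 1 = 2, and hence tw(G) ≤ 2.

Yes; width 2.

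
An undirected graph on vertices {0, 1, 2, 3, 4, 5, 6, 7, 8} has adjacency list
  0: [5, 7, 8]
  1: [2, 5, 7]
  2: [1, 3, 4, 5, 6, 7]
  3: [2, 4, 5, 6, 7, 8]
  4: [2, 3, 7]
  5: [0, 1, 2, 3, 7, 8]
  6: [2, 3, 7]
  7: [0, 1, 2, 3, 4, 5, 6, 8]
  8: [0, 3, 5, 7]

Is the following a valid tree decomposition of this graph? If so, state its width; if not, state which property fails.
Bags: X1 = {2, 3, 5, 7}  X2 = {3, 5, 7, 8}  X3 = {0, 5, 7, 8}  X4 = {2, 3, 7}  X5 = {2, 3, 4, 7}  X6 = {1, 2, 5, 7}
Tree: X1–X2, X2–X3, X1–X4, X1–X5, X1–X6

No — vertex 6 appears in no bag.

A tree decomposition must satisfy three properties: every vertex lies in some bag; for every edge, both endpoints lie together in some bag; and for every vertex, the bags containing it form a connected subtree. Here vertex 6 appears in no bag, so the decomposition is invalid.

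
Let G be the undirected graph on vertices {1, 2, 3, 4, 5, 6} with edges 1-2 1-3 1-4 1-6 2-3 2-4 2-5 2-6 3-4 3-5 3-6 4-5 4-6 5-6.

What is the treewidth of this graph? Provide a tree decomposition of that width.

Treewidth 4.
One optimal decomposition is:
Bags: B1 = {2, 3, 4, 5, 6}  B2 = {1, 2, 3, 4, 6}
Tree: B1–B2

Each bag holds 5 vertices, so the decomposition has width 4, which upper-bounds the treewidth. On the other hand G contains the 5-clique {1, 2, 3, 4, 6}. A clique must lie in a single bag of any decomposition, so no decomposition can have width below 4. The upper and lower bounds meet at 4, so that is the treewidth.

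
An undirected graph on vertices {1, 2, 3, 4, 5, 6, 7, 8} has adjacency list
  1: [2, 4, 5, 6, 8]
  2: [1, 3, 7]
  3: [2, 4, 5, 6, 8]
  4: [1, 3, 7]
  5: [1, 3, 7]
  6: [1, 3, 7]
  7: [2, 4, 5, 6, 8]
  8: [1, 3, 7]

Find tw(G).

3

A width-3 tree decomposition is:
Bags: B1 = {1, 3, 7, 8}  B2 = {1, 3, 4, 7}  B3 = {1, 2, 3, 7}  B4 = {1, 3, 5, 7}  B5 = {1, 3, 6, 7}
Tree: B1–B2, B2–B3, B3–B4, B4–B5
Each bag holds 4 vertices, so the decomposition has width 3, which upper-bounds the treewidth. For the lower bound: the 4 vertex sets {1,8}, {3,4}, {7}, {2} are disjoint, each induces a connected subgraph, and every pair is joined by at least one edge of G. Contracting each set to a single vertex therefore yields K_{4} as a minor, and since treewidth is minor-monotone, tw(G) ≥ tw(K_{4}) = 3. Hence tw(G) = 3 exactly.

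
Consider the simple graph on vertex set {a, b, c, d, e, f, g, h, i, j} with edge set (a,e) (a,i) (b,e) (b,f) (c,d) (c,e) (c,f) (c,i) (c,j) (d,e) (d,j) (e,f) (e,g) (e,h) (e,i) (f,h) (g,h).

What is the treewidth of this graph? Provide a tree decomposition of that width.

Treewidth 2.
One optimal decomposition is:
Bags: B1 = {c, e, i}  B2 = {c, e, f}  B3 = {c, d, e}  B4 = {e, f, h}  B5 = {e, g, h}  B6 = {b, e, f}  B7 = {a, e, i}  B8 = {c, d, j}
Tree: B1–B2, B1–B3, B2–B4, B4–B5, B4–B6, B1–B7, B3–B8

Every bag has size at most 3, so the width is 3 − 1 = 2 and tw(G) ≤ 2. On the other hand G contains the 3-clique {c, d, j}. A clique must lie in a single bag of any decomposition, so no decomposition can have width below 2. The upper and lower bounds meet at 2, so that is the treewidth.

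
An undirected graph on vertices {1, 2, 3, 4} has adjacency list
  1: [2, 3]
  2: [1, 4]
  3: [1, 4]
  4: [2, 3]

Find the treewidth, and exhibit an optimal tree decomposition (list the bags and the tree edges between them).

Treewidth 2.
One such decomposition:
Bags: B1 = {1, 2, 3}  B2 = {2, 3, 4}
Tree: B1–B2

Every bag has size at most 3, so the width is 3 − 1 = 2 and tw(G) ≤ 2. Since 3–1–2–4–3 is a cycle in G, G is not acyclic. Forests are exactly the graphs of treewidth ≤ 1, so tw(G) ≥ 2. Hence tw(G) = 2 exactly.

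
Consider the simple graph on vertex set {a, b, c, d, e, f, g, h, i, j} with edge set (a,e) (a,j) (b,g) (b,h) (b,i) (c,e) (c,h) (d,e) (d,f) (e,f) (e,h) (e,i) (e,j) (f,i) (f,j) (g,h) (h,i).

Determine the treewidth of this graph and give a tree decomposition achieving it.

Treewidth 2.
Bags: B1 = {e, f, i}  B2 = {d, e, f}  B3 = {e, f, j}  B4 = {e, h, i}  B5 = {a, e, j}  B6 = {b, h, i}  B7 = {c, e, h}  B8 = {b, g, h}
Tree: B1–B2, B2–B3, B1–B4, B3–B5, B4–B6, B4–B7, B6–B8

Every bag has size at most 3, so the width is 3 − 1 = 2 and tw(G) ≤ 2. For the lower bound, the 3 vertices {b, g, h} are pairwise adjacent, and any tree decomposition puts a clique entirely inside one bag — forcing width ≥ 2. Combining the bounds, tw(G) = 2.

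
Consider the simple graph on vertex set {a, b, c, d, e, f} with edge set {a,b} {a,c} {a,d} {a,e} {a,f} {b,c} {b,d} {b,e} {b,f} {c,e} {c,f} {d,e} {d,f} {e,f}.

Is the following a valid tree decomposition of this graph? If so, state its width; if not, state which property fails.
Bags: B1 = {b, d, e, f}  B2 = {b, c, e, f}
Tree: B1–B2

No — vertex a appears in no bag.

A tree decomposition must satisfy three properties: every vertex lies in some bag; for every edge, both endpoints lie together in some bag; and for every vertex, the bags containing it form a connected subtree. Here vertex a appears in no bag, so the decomposition is invalid.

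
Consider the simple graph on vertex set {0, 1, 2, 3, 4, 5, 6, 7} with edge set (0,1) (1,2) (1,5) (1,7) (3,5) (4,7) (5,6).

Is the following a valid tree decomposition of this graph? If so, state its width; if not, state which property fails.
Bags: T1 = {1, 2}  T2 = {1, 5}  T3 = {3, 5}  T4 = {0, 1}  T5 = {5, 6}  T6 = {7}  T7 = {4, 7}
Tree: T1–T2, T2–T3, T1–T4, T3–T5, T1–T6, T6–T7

A tree decomposition must satisfy three properties: every vertex lies in some bag; for every edge, both endpoints lie together in some bag; and for every vertex, the bags containing it form a connected subtree. Here edge (1,7) lies in no bag, so the decomposition is invalid.

No — edge (1,7) lies in no bag.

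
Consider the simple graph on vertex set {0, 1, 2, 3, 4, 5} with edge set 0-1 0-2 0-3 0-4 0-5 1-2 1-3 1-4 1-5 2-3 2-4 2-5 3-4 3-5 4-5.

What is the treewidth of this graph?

A width-5 tree decomposition is:
Bags: B1 = {0, 1, 2, 3, 4, 5}
Tree: (single bag)
With just one bag of size 6, the width is 6 − 1 = 5, so tw(G) ≤ 5. Conversely, {0, 1, 2, 3, 4, 5} is a clique of size 6, and the vertices of any clique must share a bag in every tree decomposition; so some bag has ≥ 6 vertices and tw(G) ≥ 5. Therefore the treewidth is 5.

5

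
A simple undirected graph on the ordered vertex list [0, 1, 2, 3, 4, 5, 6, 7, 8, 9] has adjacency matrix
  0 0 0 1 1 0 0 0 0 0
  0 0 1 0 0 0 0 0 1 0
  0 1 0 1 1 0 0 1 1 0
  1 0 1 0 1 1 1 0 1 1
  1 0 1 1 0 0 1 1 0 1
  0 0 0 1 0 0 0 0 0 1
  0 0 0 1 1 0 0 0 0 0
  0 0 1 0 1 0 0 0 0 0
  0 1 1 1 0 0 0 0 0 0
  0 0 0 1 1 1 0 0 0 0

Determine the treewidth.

A width-2 tree decomposition is:
Bags: B1 = {3, 4, 9}  B2 = {2, 3, 4}  B3 = {2, 3, 8}  B4 = {2, 4, 7}  B5 = {3, 4, 6}  B6 = {0, 3, 4}  B7 = {3, 5, 9}  B8 = {1, 2, 8}
Tree: B1–B2, B2–B3, B2–B4, B2–B5, B5–B6, B1–B7, B3–B8
Every bag has size at most 3, so the width is 3 − 1 = 2 and tw(G) ≤ 2. On the other hand G contains the 3-clique {1, 2, 8}. A clique must lie in a single bag of any decomposition, so no decomposition can have width below 2. Therefore the treewidth is 2.

2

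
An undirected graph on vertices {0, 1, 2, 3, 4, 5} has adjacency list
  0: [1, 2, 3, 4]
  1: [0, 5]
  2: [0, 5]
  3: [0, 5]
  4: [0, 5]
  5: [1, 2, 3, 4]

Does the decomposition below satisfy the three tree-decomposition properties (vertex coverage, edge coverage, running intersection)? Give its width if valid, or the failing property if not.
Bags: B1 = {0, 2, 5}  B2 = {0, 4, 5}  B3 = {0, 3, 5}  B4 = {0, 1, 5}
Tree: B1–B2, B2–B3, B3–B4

Yes; width 2.

Checking the three conditions: (i) the bags cover all of {0, 1, 2, 3, 4, 5}; (ii) for each edge, some bag contains both endpoints; (iii) the bags containing any fixed vertex form a subtree. All hold, so the decomposition is valid with width 3 − 1 = 2.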